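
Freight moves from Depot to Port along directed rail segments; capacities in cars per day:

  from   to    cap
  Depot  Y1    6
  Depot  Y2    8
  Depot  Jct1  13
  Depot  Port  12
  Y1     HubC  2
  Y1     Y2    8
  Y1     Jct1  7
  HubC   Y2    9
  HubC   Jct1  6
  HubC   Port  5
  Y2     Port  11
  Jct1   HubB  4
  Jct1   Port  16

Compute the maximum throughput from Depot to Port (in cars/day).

39

Augment Depot→Port: bottleneck 12, flow now 12.
Augment Depot→Y2→Port: bottleneck 8, flow now 20.
Augment Depot→Jct1→Port: bottleneck 13, flow now 33.
Augment Depot→Y1→HubC→Port: bottleneck 2, flow now 35.
Augment Depot→Y1→Y2→Port: bottleneck 3, flow now 38.
Augment Depot→Y1→Jct1→Port: bottleneck 1, flow now 39.
No augmenting path remains; maximum flow = 39.
In the residual graph, reachable from Depot: {Depot}.
Min-cut edges: Depot→Y1 (6), Depot→Y2 (8), Depot→Jct1 (13), Depot→Port (12); capacity 6 + 8 + 13 + 12 = 39.
This cut is saturated, so no flow can exceed 39.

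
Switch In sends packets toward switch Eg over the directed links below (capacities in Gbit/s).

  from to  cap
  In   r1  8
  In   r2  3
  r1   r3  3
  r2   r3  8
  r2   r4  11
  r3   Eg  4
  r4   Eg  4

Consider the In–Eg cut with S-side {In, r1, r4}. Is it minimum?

No — its capacity is 10, but the minimum cut has capacity 6.

Given cut capacity: 3 + 3 + 4 = 10.
Augment In→r1→r3→Eg: bottleneck 3, flow now 3.
Augment In→r2→r3→Eg: bottleneck 1, flow now 4.
Augment In→r2→r4→Eg: bottleneck 2, flow now 6.
No augmenting path remains; maximum flow = 6.
In the residual graph, reachable from In: {In, r1}.
Min-cut edges: In→r2 (3), r1→r3 (3); capacity 3 + 3 = 6.
Cut capacity 10 exceeds the max flow 6, so it is not minimum.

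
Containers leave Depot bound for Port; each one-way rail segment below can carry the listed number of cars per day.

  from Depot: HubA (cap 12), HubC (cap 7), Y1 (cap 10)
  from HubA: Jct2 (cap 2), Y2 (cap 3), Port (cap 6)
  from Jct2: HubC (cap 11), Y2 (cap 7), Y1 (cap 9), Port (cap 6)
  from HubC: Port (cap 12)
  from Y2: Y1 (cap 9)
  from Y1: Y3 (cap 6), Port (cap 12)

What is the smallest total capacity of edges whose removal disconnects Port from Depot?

Augment Depot→HubA→Port: bottleneck 6, flow now 6.
Augment Depot→HubC→Port: bottleneck 7, flow now 13.
Augment Depot→Y1→Port: bottleneck 10, flow now 23.
Augment Depot→HubA→Jct2→Port: bottleneck 2, flow now 25.
Augment Depot→HubA→Y2→Y1→Port: bottleneck 2, flow now 27.
No augmenting path remains; maximum flow = 27.
By max-flow min-cut, the minimum cut capacity equals the max flow.
In the residual graph, reachable from Depot: {Depot, HubA, Y2, Y1, Y3}.
Min-cut edges: Depot→HubC (7), HubA→Jct2 (2), HubA→Port (6), Y1→Port (12); capacity 7 + 2 + 6 + 12 = 27.

27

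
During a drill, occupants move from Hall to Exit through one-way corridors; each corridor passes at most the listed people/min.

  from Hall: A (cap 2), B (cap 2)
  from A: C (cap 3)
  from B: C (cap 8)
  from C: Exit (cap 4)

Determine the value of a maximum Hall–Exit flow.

Augment Hall→A→C→Exit: bottleneck 2, flow now 2.
Augment Hall→B→C→Exit: bottleneck 2, flow now 4.
No augmenting path remains; maximum flow = 4.
In the residual graph, reachable from Hall: {Hall}.
Min-cut edges: Hall→A (2), Hall→B (2); capacity 2 + 2 = 4.
This cut is saturated, so no flow can exceed 4.

4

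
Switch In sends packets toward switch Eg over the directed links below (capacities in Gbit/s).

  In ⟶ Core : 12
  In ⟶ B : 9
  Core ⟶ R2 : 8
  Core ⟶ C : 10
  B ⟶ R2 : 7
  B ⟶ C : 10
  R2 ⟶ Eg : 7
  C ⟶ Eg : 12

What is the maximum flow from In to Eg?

Augment In→Core→R2→Eg: bottleneck 7, flow now 7.
Augment In→Core→C→Eg: bottleneck 5, flow now 12.
Augment In→B→C→Eg: bottleneck 7, flow now 19.
No augmenting path remains; maximum flow = 19.
In the residual graph, reachable from In: {In, Core, B, R2, C}.
Min-cut edges: R2→Eg (7), C→Eg (12); capacity 7 + 12 = 19.
This cut is saturated, so no flow can exceed 19.

19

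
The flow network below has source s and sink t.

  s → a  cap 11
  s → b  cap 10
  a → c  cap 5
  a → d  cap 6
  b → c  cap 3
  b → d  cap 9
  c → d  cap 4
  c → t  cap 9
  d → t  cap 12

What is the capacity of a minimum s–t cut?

20

Augment s→a→c→t: bottleneck 5, flow now 5.
Augment s→a→d→t: bottleneck 6, flow now 11.
Augment s→b→c→t: bottleneck 3, flow now 14.
Augment s→b→d→t: bottleneck 6, flow now 20.
No augmenting path remains; maximum flow = 20.
By max-flow min-cut, the minimum cut capacity equals the max flow.
In the residual graph, reachable from s: {s, a, b, d}.
Min-cut edges: a→c (5), b→c (3), d→t (12); capacity 5 + 3 + 12 = 20.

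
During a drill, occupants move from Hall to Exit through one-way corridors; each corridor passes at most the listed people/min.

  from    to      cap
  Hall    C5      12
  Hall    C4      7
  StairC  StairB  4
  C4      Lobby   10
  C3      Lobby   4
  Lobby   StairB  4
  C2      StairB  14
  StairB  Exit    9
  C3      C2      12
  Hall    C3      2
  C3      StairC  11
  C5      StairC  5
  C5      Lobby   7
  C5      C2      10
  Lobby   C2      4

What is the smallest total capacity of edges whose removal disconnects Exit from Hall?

Augment Hall→C3→StairC→StairB→Exit: bottleneck 2, flow now 2.
Augment Hall→C4→Lobby→StairB→Exit: bottleneck 4, flow now 6.
Augment Hall→C5→StairC→StairB→Exit: bottleneck 2, flow now 8.
Augment Hall→C5→C2→StairB→Exit: bottleneck 1, flow now 9.
No augmenting path remains; maximum flow = 9.
By max-flow min-cut, the minimum cut capacity equals the max flow.
In the residual graph, reachable from Hall: {Hall, C3, C4, C5, StairC, Lobby, C2, StairB}.
Min-cut edges: StairB→Exit (9); capacity 9 = 9.

9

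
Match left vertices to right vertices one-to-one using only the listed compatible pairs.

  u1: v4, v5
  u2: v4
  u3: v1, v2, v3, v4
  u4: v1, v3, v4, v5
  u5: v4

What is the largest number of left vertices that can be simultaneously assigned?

4

Unit-capacity flow: source→left, listed edges, right→sink; max matching = max flow.
Augmenting path u1→v4 (+1); matched 1.
Augmenting path u3→v1 (+1); matched 2.
Augmenting path u4→v3 (+1); matched 3.
Augmenting path u2→v4→u1→v5 (+1); matched 4.
No augmenting path remains; maximum matching = 4.
König certificate: {u1, u3, u4, v4} is a vertex cover of size 4 (every listed pair touches it), so no matching can be larger.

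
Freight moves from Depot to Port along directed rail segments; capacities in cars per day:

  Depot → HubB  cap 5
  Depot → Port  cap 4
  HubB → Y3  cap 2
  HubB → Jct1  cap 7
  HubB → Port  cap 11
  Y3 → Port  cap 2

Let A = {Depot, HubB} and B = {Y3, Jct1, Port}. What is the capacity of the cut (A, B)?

24

Edges leaving {Depot, HubB}: Depot→Port (4), HubB→Y3 (2), HubB→Jct1 (7), HubB→Port (11).
Cut capacity = 4 + 2 + 7 + 11 = 24.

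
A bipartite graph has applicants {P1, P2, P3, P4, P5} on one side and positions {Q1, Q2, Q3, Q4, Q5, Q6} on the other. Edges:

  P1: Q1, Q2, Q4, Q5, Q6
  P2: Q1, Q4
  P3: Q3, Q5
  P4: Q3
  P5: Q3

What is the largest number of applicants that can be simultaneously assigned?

4

Unit-capacity flow: source→left, listed edges, right→sink; max matching = max flow.
Augmenting path P1→Q1 (+1); matched 1.
Augmenting path P2→Q4 (+1); matched 2.
Augmenting path P3→Q3 (+1); matched 3.
Augmenting path P4→Q3→P3→Q5 (+1); matched 4.
No augmenting path remains; maximum matching = 4.
König certificate: {P1, P2, P3, Q3} is a vertex cover of size 4 (every listed pair touches it), so no matching can be larger.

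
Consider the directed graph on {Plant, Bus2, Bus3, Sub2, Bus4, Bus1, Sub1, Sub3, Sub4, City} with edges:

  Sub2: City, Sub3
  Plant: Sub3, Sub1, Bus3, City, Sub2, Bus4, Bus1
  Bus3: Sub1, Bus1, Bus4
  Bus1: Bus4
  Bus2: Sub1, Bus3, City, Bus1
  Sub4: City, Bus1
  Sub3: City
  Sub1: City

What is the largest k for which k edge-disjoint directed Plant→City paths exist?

4

Assign every edge capacity 1; by Menger, the answer equals the max flow.
Path Plant→City (+1); total 1.
Path Plant→Sub2→City (+1); total 2.
Path Plant→Sub1→City (+1); total 3.
Path Plant→Sub3→City (+1); total 4.
No residual Plant→City path; max flow = 4.
Certifying cut of size 4: {Plant→City, Plant→Sub2, Plant→Sub3, Sub1→City}.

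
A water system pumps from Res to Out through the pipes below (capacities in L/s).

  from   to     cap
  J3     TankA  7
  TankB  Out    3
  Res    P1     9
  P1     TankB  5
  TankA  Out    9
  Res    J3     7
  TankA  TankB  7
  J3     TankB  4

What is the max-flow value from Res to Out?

10

Augment Res→J3→TankB→Out: bottleneck 3, flow now 3.
Augment Res→J3→TankA→Out: bottleneck 4, flow now 7.
Augment Res→P1→TankB→J3→TankA→Out: bottleneck 3, flow now 10. (uses reverse residual edge)
No augmenting path remains; maximum flow = 10.
In the residual graph, reachable from Res: {Res, P1, TankB}.
Min-cut edges: Res→J3 (7), TankB→Out (3); capacity 7 + 3 = 10.
This cut is saturated, so no flow can exceed 10.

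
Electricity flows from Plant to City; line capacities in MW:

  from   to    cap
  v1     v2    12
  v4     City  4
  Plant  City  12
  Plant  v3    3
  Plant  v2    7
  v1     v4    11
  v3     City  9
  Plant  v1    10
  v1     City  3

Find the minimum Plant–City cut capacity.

22

Augment Plant→City: bottleneck 12, flow now 12.
Augment Plant→v1→City: bottleneck 3, flow now 15.
Augment Plant→v3→City: bottleneck 3, flow now 18.
Augment Plant→v1→v4→City: bottleneck 4, flow now 22.
No augmenting path remains; maximum flow = 22.
By max-flow min-cut, the minimum cut capacity equals the max flow.
In the residual graph, reachable from Plant: {Plant, v1, v2, v4}.
Min-cut edges: Plant→v3 (3), Plant→City (12), v1→City (3), v4→City (4); capacity 3 + 12 + 3 + 4 = 22.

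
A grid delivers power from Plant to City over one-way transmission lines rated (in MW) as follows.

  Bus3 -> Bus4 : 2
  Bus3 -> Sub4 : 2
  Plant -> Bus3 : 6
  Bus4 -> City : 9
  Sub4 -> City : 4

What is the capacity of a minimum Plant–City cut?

Augment Plant→Bus3→Sub4→City: bottleneck 2, flow now 2.
Augment Plant→Bus3→Bus4→City: bottleneck 2, flow now 4.
No augmenting path remains; maximum flow = 4.
By max-flow min-cut, the minimum cut capacity equals the max flow.
In the residual graph, reachable from Plant: {Plant, Bus3}.
Min-cut edges: Bus3→Sub4 (2), Bus3→Bus4 (2); capacity 2 + 2 = 4.

4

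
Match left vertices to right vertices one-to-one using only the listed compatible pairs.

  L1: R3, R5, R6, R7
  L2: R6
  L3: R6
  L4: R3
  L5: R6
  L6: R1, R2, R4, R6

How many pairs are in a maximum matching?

4

Unit-capacity flow: source→left, listed edges, right→sink; max matching = max flow.
Augmenting path L1→R3 (+1); matched 1.
Augmenting path L2→R6 (+1); matched 2.
Augmenting path L6→R1 (+1); matched 3.
Augmenting path L4→R3→L1→R5 (+1); matched 4.
No augmenting path remains; maximum matching = 4.
König certificate: {L1, L4, L6, R6} is a vertex cover of size 4 (every listed pair touches it), so no matching can be larger.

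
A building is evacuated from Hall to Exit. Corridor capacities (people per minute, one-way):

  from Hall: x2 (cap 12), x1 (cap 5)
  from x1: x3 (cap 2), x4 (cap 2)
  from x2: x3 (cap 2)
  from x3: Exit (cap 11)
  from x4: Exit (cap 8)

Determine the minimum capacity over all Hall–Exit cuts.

Augment Hall→x1→x3→Exit: bottleneck 2, flow now 2.
Augment Hall→x1→x4→Exit: bottleneck 2, flow now 4.
Augment Hall→x2→x3→Exit: bottleneck 2, flow now 6.
No augmenting path remains; maximum flow = 6.
By max-flow min-cut, the minimum cut capacity equals the max flow.
In the residual graph, reachable from Hall: {Hall, x1, x2}.
Min-cut edges: x1→x3 (2), x1→x4 (2), x2→x3 (2); capacity 2 + 2 + 2 = 6.

6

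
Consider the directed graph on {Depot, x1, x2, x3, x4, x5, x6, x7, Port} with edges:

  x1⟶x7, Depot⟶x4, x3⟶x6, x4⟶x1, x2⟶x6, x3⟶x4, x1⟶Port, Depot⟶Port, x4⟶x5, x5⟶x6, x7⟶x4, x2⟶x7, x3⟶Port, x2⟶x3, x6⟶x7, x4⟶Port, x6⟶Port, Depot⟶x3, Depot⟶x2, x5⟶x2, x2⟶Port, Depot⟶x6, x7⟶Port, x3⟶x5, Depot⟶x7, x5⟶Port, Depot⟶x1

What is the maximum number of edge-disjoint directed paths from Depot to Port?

Assign every edge capacity 1; by Menger, the answer equals the max flow.
Path Depot→Port (+1); total 1.
Path Depot→x1→Port (+1); total 2.
Path Depot→x2→Port (+1); total 3.
Path Depot→x3→Port (+1); total 4.
Path Depot→x4→Port (+1); total 5.
Path Depot→x6→Port (+1); total 6.
Path Depot→x7→Port (+1); total 7.
No residual Depot→Port path; max flow = 7.
Certifying cut of size 7: {Depot→Port, Depot→x1, Depot→x2, Depot→x3, Depot→x4, Depot→x6, Depot→x7}.

7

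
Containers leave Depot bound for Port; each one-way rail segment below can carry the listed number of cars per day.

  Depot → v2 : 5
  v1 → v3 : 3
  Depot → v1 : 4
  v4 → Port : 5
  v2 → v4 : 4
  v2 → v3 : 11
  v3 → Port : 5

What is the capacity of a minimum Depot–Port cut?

Augment Depot→v1→v3→Port: bottleneck 3, flow now 3.
Augment Depot→v2→v3→Port: bottleneck 2, flow now 5.
Augment Depot→v2→v4→Port: bottleneck 3, flow now 8.
No augmenting path remains; maximum flow = 8.
By max-flow min-cut, the minimum cut capacity equals the max flow.
In the residual graph, reachable from Depot: {Depot, v1}.
Min-cut edges: Depot→v2 (5), v1→v3 (3); capacity 5 + 3 = 8.

8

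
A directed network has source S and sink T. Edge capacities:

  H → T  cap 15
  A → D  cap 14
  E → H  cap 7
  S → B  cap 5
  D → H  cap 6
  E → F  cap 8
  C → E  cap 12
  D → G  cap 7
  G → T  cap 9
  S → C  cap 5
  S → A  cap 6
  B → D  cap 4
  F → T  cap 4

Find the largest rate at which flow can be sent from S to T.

Augment S→A→D→G→T: bottleneck 6, flow now 6.
Augment S→B→D→G→T: bottleneck 1, flow now 7.
Augment S→B→D→H→T: bottleneck 3, flow now 10.
Augment S→C→E→F→T: bottleneck 4, flow now 14.
Augment S→C→E→H→T: bottleneck 1, flow now 15.
No augmenting path remains; maximum flow = 15.
In the residual graph, reachable from S: {S, B}.
Min-cut edges: S→A (6), S→C (5), B→D (4); capacity 6 + 5 + 4 = 15.
This cut is saturated, so no flow can exceed 15.

15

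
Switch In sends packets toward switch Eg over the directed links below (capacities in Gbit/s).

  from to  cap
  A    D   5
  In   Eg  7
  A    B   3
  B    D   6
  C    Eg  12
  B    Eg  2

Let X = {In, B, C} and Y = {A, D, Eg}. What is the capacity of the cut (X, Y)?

Edges leaving {In, B, C}: In→Eg (7), B→D (6), B→Eg (2), C→Eg (12).
Cut capacity = 7 + 6 + 2 + 12 = 27.

27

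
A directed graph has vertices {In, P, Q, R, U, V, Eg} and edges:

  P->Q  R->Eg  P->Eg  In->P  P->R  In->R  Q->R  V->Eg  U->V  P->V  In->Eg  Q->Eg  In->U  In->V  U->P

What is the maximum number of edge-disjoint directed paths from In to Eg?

Assign every edge capacity 1; by Menger, the answer equals the max flow.
Path In→Eg (+1); total 1.
Path In→P→Eg (+1); total 2.
Path In→R→Eg (+1); total 3.
Path In→V→Eg (+1); total 4.
Path In→U→P→Q→Eg (+1); total 5.
No residual In→Eg path; max flow = 5.
Certifying cut of size 5: {In→Eg, In→P, In→R, In→U, In→V}.

5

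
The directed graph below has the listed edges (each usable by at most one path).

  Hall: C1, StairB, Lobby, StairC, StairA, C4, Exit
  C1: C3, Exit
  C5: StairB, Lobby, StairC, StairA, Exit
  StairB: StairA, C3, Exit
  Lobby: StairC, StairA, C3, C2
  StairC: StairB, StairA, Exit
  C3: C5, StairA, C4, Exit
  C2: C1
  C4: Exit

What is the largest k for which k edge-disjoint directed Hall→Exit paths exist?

6

Assign every edge capacity 1; by Menger, the answer equals the max flow.
Path Hall→Exit (+1); total 1.
Path Hall→C1→Exit (+1); total 2.
Path Hall→StairB→Exit (+1); total 3.
Path Hall→StairC→Exit (+1); total 4.
Path Hall→C4→Exit (+1); total 5.
Path Hall→Lobby→C3→Exit (+1); total 6.
No residual Hall→Exit path; max flow = 6.
Certifying cut of size 6: {Hall→C1, Hall→C4, Hall→Exit, Hall→Lobby, Hall→StairB, Hall→StairC}.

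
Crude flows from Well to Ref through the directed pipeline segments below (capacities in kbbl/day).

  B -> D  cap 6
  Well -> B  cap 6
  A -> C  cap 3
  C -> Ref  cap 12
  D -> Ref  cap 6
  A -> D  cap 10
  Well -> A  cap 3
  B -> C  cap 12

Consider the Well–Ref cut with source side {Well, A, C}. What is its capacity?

Edges leaving {Well, A, C}: Well→B (6), A→D (10), C→Ref (12).
Cut capacity = 6 + 10 + 12 = 28.

28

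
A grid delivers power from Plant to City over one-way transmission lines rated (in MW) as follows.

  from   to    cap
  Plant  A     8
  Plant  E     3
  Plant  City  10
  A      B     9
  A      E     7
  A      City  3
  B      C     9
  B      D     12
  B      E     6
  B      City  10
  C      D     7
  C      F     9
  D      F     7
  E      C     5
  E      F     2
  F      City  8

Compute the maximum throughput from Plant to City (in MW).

Augment Plant→City: bottleneck 10, flow now 10.
Augment Plant→A→City: bottleneck 3, flow now 13.
Augment Plant→A→B→City: bottleneck 5, flow now 18.
Augment Plant→E→F→City: bottleneck 2, flow now 20.
Augment Plant→E→C→F→City: bottleneck 1, flow now 21.
No augmenting path remains; maximum flow = 21.
In the residual graph, reachable from Plant: {Plant}.
Min-cut edges: Plant→A (8), Plant→E (3), Plant→City (10); capacity 8 + 3 + 10 = 21.
This cut is saturated, so no flow can exceed 21.

21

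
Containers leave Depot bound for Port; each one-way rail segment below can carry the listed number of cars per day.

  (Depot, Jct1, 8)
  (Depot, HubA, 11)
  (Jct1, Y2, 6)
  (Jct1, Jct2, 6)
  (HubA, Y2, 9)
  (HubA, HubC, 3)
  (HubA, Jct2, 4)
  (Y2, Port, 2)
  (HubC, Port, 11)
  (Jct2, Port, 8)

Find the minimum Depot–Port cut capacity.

Augment Depot→Jct1→Y2→Port: bottleneck 2, flow now 2.
Augment Depot→Jct1→Jct2→Port: bottleneck 6, flow now 8.
Augment Depot→HubA→HubC→Port: bottleneck 3, flow now 11.
Augment Depot→HubA→Jct2→Port: bottleneck 2, flow now 13.
No augmenting path remains; maximum flow = 13.
By max-flow min-cut, the minimum cut capacity equals the max flow.
In the residual graph, reachable from Depot: {Depot, Jct1, HubA, Y2, Jct2}.
Min-cut edges: HubA→HubC (3), Y2→Port (2), Jct2→Port (8); capacity 3 + 2 + 8 = 13.

13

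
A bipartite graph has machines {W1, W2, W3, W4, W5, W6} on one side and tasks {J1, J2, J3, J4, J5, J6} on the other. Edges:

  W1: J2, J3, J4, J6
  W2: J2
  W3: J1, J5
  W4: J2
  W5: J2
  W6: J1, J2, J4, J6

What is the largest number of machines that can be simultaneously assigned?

4

Unit-capacity flow: source→left, listed edges, right→sink; max matching = max flow.
Augmenting path W1→J2 (+1); matched 1.
Augmenting path W3→J1 (+1); matched 2.
Augmenting path W6→J4 (+1); matched 3.
Augmenting path W2→J2→W1→J3 (+1); matched 4.
No augmenting path remains; maximum matching = 4.
König certificate: {W1, W3, W6, J2} is a vertex cover of size 4 (every listed pair touches it), so no matching can be larger.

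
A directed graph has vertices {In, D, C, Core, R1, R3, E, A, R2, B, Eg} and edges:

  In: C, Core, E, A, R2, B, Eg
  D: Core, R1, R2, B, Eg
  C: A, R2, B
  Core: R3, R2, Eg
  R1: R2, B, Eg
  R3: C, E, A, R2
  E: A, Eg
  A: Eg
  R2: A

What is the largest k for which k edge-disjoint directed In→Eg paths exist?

Assign every edge capacity 1; by Menger, the answer equals the max flow.
Path In→Eg (+1); total 1.
Path In→Core→Eg (+1); total 2.
Path In→E→Eg (+1); total 3.
Path In→A→Eg (+1); total 4.
No residual In→Eg path; max flow = 4.
Certifying cut of size 4: {A→Eg, In→Core, In→E, In→Eg}.

4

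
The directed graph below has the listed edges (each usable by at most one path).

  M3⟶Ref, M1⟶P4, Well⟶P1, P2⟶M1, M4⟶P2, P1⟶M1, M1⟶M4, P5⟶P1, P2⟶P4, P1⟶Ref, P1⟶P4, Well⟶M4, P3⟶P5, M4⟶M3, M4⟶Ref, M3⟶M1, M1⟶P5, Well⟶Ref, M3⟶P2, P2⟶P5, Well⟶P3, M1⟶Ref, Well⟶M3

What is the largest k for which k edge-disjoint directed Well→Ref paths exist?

5

Assign every edge capacity 1; by Menger, the answer equals the max flow.
Path Well→Ref (+1); total 1.
Path Well→M4→Ref (+1); total 2.
Path Well→M3→Ref (+1); total 3.
Path Well→P1→Ref (+1); total 4.
Path Well→P3→P5→P1→M1→Ref (+1); total 5.
No residual Well→Ref path; max flow = 5.
Certifying cut of size 5: {Well→M3, Well→M4, Well→P1, Well→P3, Well→Ref}.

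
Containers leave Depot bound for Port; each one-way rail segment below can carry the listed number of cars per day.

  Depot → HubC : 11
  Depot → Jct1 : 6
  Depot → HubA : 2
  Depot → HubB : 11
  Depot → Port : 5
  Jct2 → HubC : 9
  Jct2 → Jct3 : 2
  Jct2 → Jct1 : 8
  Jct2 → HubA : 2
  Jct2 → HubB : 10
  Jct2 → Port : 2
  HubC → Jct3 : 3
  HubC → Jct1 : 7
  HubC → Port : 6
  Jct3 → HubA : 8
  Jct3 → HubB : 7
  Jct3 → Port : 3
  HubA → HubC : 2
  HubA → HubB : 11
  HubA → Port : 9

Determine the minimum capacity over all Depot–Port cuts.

Augment Depot→Port: bottleneck 5, flow now 5.
Augment Depot→HubC→Port: bottleneck 6, flow now 11.
Augment Depot→HubA→Port: bottleneck 2, flow now 13.
Augment Depot→HubC→Jct3→Port: bottleneck 3, flow now 16.
No augmenting path remains; maximum flow = 16.
By max-flow min-cut, the minimum cut capacity equals the max flow.
In the residual graph, reachable from Depot: {Depot, HubC, Jct1, HubB}.
Min-cut edges: Depot→HubA (2), Depot→Port (5), HubC→Jct3 (3), HubC→Port (6); capacity 2 + 5 + 3 + 6 = 16.

16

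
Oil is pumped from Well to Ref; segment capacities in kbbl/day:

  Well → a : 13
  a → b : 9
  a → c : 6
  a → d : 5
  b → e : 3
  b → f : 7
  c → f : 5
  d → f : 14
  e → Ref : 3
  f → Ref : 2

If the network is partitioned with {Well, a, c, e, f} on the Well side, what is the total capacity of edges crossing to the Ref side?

Edges leaving {Well, a, c, e, f}: a→b (9), a→d (5), e→Ref (3), f→Ref (2).
Cut capacity = 9 + 5 + 3 + 2 = 19.

19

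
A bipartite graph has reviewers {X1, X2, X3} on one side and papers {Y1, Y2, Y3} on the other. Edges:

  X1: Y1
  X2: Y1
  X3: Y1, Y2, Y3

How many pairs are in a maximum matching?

Unit-capacity flow: source→left, listed edges, right→sink; max matching = max flow.
Augmenting path X1→Y1 (+1); matched 1.
Augmenting path X3→Y2 (+1); matched 2.
No augmenting path remains; maximum matching = 2.
König certificate: {X3, Y1} is a vertex cover of size 2 (every listed pair touches it), so no matching can be larger.

2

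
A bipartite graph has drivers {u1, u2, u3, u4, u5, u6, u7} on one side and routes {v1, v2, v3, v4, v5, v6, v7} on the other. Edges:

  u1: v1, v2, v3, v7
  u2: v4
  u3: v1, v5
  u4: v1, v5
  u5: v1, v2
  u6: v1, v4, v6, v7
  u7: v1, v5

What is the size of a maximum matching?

Unit-capacity flow: source→left, listed edges, right→sink; max matching = max flow.
Augmenting path u1→v1 (+1); matched 1.
Augmenting path u2→v4 (+1); matched 2.
Augmenting path u3→v5 (+1); matched 3.
Augmenting path u5→v2 (+1); matched 4.
Augmenting path u6→v6 (+1); matched 5.
Augmenting path u4→v1→u1→v3 (+1); matched 6.
No augmenting path remains; maximum matching = 6.
König certificate: {u1, u2, u5, u6, v1, v5} is a vertex cover of size 6 (every listed pair touches it), so no matching can be larger.

6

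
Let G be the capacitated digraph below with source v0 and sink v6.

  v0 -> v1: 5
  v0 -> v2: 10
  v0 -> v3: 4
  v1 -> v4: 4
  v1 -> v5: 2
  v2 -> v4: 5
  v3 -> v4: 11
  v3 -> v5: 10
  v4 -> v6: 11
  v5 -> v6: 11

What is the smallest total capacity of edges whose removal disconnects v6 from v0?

Augment v0→v1→v4→v6: bottleneck 4, flow now 4.
Augment v0→v1→v5→v6: bottleneck 1, flow now 5.
Augment v0→v2→v4→v6: bottleneck 5, flow now 10.
Augment v0→v3→v4→v6: bottleneck 2, flow now 12.
Augment v0→v3→v5→v6: bottleneck 2, flow now 14.
No augmenting path remains; maximum flow = 14.
By max-flow min-cut, the minimum cut capacity equals the max flow.
In the residual graph, reachable from v0: {v0, v2}.
Min-cut edges: v0→v1 (5), v0→v3 (4), v2→v4 (5); capacity 5 + 4 + 5 = 14.

14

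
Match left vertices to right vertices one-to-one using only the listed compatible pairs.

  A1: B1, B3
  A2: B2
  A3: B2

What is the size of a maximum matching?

2

Unit-capacity flow: source→left, listed edges, right→sink; max matching = max flow.
Augmenting path A1→B1 (+1); matched 1.
Augmenting path A2→B2 (+1); matched 2.
No augmenting path remains; maximum matching = 2.
König certificate: {A1, B2} is a vertex cover of size 2 (every listed pair touches it), so no matching can be larger.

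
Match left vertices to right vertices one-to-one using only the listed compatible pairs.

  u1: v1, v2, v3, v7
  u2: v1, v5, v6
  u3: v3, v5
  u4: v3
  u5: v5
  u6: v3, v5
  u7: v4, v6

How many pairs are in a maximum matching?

Unit-capacity flow: source→left, listed edges, right→sink; max matching = max flow.
Augmenting path u1→v1 (+1); matched 1.
Augmenting path u2→v5 (+1); matched 2.
Augmenting path u3→v3 (+1); matched 3.
Augmenting path u7→v4 (+1); matched 4.
Augmenting path u5→v5→u2→v6 (+1); matched 5.
No augmenting path remains; maximum matching = 5.
König certificate: {u1, u2, u7, v3, v5} is a vertex cover of size 5 (every listed pair touches it), so no matching can be larger.

5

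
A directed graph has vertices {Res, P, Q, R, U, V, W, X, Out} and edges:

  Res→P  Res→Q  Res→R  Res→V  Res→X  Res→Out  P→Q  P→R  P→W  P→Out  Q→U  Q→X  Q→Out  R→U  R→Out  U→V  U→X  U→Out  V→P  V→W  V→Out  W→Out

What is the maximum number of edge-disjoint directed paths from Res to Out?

5

Assign every edge capacity 1; by Menger, the answer equals the max flow.
Path Res→Out (+1); total 1.
Path Res→P→Out (+1); total 2.
Path Res→Q→Out (+1); total 3.
Path Res→R→Out (+1); total 4.
Path Res→V→Out (+1); total 5.
No residual Res→Out path; max flow = 5.
Certifying cut of size 5: {Res→Out, Res→P, Res→Q, Res→R, Res→V}.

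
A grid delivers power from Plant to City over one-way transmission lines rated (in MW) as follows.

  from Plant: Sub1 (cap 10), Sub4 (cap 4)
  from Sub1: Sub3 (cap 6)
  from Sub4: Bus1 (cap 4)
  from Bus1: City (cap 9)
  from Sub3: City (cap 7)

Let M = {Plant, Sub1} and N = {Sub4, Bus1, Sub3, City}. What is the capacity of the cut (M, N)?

10

Edges leaving {Plant, Sub1}: Plant→Sub4 (4), Sub1→Sub3 (6).
Cut capacity = 4 + 6 = 10.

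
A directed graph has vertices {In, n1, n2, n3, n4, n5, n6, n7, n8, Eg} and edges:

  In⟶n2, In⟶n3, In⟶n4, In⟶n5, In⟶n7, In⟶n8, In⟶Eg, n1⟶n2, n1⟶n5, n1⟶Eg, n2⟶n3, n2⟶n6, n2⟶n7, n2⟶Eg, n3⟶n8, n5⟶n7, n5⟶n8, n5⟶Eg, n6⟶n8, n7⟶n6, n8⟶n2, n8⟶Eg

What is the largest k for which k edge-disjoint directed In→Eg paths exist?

Assign every edge capacity 1; by Menger, the answer equals the max flow.
Path In→Eg (+1); total 1.
Path In→n2→Eg (+1); total 2.
Path In→n5→Eg (+1); total 3.
Path In→n8→Eg (+1); total 4.
No residual In→Eg path; max flow = 4.
Certifying cut of size 4: {In→Eg, In→n5, n2→Eg, n8→Eg}.

4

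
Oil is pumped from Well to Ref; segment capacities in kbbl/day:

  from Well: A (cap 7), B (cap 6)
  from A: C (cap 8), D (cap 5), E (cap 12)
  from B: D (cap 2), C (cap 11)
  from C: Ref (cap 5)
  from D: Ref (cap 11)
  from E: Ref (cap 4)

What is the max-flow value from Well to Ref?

13

Augment Well→A→C→Ref: bottleneck 5, flow now 5.
Augment Well→A→D→Ref: bottleneck 2, flow now 7.
Augment Well→B→D→Ref: bottleneck 2, flow now 9.
Augment Well→B→C→A→D→Ref: bottleneck 3, flow now 12. (uses reverse residual edge)
Augment Well→B→C→A→E→Ref: bottleneck 1, flow now 13. (uses reverse residual edge)
No augmenting path remains; maximum flow = 13.
In the residual graph, reachable from Well: {Well}.
Min-cut edges: Well→A (7), Well→B (6); capacity 7 + 6 = 13.
This cut is saturated, so no flow can exceed 13.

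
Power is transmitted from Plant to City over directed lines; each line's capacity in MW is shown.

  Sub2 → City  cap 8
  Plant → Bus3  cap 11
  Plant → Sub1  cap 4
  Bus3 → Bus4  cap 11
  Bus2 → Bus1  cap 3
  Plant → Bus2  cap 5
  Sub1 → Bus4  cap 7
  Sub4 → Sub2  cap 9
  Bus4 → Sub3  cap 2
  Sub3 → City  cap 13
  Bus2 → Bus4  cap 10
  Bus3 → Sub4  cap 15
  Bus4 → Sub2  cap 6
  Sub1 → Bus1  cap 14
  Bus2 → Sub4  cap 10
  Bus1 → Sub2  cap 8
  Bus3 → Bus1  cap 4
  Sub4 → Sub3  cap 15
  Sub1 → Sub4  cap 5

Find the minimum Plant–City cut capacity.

20

Augment Plant→Bus3→Bus4→Sub3→City: bottleneck 2, flow now 2.
Augment Plant→Bus3→Bus4→Sub2→City: bottleneck 6, flow now 8.
Augment Plant→Bus3→Sub4→Sub3→City: bottleneck 3, flow now 11.
Augment Plant→Bus2→Sub4→Sub3→City: bottleneck 5, flow now 16.
Augment Plant→Sub1→Sub4→Sub3→City: bottleneck 3, flow now 19.
Augment Plant→Sub1→Sub4→Sub2→City: bottleneck 1, flow now 20.
No augmenting path remains; maximum flow = 20.
By max-flow min-cut, the minimum cut capacity equals the max flow.
In the residual graph, reachable from Plant: {Plant}.
Min-cut edges: Plant→Bus3 (11), Plant→Bus2 (5), Plant→Sub1 (4); capacity 11 + 5 + 4 = 20.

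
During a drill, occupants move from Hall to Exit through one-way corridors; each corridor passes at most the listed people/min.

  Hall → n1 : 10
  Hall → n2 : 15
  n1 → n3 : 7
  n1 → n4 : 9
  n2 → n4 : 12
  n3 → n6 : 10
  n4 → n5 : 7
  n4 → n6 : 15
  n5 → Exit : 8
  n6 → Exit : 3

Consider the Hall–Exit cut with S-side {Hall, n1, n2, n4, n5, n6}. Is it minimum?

No — its capacity is 18, but the minimum cut has capacity 10.

Given cut capacity: 7 + 8 + 3 = 18.
Augment Hall→n1→n3→n6→Exit: bottleneck 3, flow now 3.
Augment Hall→n1→n4→n5→Exit: bottleneck 7, flow now 10.
No augmenting path remains; maximum flow = 10.
In the residual graph, reachable from Hall: {Hall, n1, n2, n3, n4, n6}.
Min-cut edges: n4→n5 (7), n6→Exit (3); capacity 7 + 3 = 10.
Cut capacity 18 exceeds the max flow 10, so it is not minimum.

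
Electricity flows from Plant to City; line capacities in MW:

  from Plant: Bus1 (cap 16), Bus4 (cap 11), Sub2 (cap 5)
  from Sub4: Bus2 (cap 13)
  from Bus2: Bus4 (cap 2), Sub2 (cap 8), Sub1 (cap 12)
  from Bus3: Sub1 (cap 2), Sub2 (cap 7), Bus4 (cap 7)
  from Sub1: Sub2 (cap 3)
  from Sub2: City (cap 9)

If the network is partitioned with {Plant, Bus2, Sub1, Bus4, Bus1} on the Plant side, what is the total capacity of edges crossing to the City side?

Edges leaving {Plant, Bus2, Sub1, Bus4, Bus1}: Plant→Sub2 (5), Bus2→Sub2 (8), Sub1→Sub2 (3).
Cut capacity = 5 + 8 + 3 = 16.

16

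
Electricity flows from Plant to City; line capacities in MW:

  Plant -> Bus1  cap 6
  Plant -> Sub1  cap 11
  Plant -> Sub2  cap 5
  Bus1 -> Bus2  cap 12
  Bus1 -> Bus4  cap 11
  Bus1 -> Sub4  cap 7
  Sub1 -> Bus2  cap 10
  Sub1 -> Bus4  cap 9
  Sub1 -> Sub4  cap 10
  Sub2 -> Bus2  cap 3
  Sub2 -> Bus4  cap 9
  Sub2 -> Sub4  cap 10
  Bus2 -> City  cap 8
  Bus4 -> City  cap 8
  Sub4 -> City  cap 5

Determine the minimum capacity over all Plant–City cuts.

21

Augment Plant→Bus1→Bus2→City: bottleneck 6, flow now 6.
Augment Plant→Sub1→Bus2→City: bottleneck 2, flow now 8.
Augment Plant→Sub1→Bus4→City: bottleneck 8, flow now 16.
Augment Plant→Sub1→Sub4→City: bottleneck 1, flow now 17.
Augment Plant→Sub2→Sub4→City: bottleneck 4, flow now 21.
No augmenting path remains; maximum flow = 21.
By max-flow min-cut, the minimum cut capacity equals the max flow.
In the residual graph, reachable from Plant: {Plant, Bus1, Sub1, Sub2, Bus2, Bus4, Sub4}.
Min-cut edges: Bus2→City (8), Bus4→City (8), Sub4→City (5); capacity 8 + 8 + 5 = 21.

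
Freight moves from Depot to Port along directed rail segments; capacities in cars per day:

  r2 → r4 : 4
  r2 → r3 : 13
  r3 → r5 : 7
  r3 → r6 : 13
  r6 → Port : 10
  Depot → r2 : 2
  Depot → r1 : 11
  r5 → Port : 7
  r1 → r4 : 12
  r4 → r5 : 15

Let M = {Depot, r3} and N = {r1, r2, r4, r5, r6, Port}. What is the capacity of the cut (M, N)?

Edges leaving {Depot, r3}: Depot→r1 (11), Depot→r2 (2), r3→r5 (7), r3→r6 (13).
Cut capacity = 11 + 2 + 7 + 13 = 33.

33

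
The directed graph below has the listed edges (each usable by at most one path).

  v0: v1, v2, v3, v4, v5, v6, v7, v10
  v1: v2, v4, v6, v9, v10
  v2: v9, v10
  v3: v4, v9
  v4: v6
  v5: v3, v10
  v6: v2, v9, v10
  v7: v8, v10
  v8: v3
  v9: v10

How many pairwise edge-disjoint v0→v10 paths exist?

Assign every edge capacity 1; by Menger, the answer equals the max flow.
Path v0→v10 (+1); total 1.
Path v0→v1→v10 (+1); total 2.
Path v0→v2→v10 (+1); total 3.
Path v0→v5→v10 (+1); total 4.
Path v0→v6→v10 (+1); total 5.
Path v0→v7→v10 (+1); total 6.
Path v0→v3→v9→v10 (+1); total 7.
No residual v0→v10 path; max flow = 7.
Certifying cut of size 7: {v0→v1, v0→v10, v0→v5, v0→v7, v2→v10, v6→v10, v9→v10}.

7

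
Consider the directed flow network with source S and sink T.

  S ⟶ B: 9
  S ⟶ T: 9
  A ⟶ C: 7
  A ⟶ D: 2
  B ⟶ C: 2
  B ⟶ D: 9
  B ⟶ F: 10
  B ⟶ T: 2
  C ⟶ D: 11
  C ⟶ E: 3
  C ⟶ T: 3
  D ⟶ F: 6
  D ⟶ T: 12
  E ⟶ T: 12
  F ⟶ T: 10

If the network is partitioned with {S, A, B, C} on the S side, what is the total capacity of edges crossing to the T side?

Edges leaving {S, A, B, C}: S→T (9), A→D (2), B→D (9), B→F (10), B→T (2), C→D (11), C→E (3), C→T (3).
Cut capacity = 9 + 2 + 9 + 10 + 2 + 11 + 3 + 3 = 49.

49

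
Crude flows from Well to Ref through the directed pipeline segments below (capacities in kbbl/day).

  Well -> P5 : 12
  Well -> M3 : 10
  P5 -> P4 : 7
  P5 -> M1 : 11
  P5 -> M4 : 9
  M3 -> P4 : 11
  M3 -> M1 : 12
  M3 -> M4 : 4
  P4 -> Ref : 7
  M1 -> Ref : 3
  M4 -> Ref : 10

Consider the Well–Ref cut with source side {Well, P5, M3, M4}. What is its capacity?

51

Edges leaving {Well, P5, M3, M4}: P5→P4 (7), P5→M1 (11), M3→P4 (11), M3→M1 (12), M4→Ref (10).
Cut capacity = 7 + 11 + 11 + 12 + 10 = 51.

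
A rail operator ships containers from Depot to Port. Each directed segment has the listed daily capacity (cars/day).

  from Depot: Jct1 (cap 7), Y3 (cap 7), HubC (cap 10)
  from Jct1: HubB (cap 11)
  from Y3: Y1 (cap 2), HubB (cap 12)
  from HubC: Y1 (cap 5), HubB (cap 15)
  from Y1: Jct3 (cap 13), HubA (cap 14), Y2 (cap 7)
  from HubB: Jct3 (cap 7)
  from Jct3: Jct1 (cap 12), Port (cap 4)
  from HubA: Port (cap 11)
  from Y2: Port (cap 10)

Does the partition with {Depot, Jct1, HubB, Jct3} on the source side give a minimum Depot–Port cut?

No — its capacity is 21, but the minimum cut has capacity 11.

Given cut capacity: 7 + 10 + 4 = 21.
Augment Depot→Jct1→HubB→Jct3→Port: bottleneck 4, flow now 4.
Augment Depot→Y3→Y1→HubA→Port: bottleneck 2, flow now 6.
Augment Depot→HubC→Y1→HubA→Port: bottleneck 5, flow now 11.
No augmenting path remains; maximum flow = 11.
In the residual graph, reachable from Depot: {Depot, Jct1, Y3, HubC, HubB, Jct3}.
Min-cut edges: Y3→Y1 (2), HubC→Y1 (5), Jct3→Port (4); capacity 2 + 5 + 4 = 11.
Cut capacity 21 exceeds the max flow 11, so it is not minimum.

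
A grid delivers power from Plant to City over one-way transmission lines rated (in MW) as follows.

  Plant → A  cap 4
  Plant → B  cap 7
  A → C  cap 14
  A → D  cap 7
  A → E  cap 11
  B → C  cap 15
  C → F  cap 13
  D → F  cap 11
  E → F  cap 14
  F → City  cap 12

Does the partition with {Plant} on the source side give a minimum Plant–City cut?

Yes — it is a minimum cut (capacity 11).

Given cut capacity: 4 + 7 = 11.
Augment Plant→A→C→F→City: bottleneck 4, flow now 4.
Augment Plant→B→C→F→City: bottleneck 7, flow now 11.
No augmenting path remains; maximum flow = 11.
Cut capacity 11 equals the max flow, so it is a minimum cut.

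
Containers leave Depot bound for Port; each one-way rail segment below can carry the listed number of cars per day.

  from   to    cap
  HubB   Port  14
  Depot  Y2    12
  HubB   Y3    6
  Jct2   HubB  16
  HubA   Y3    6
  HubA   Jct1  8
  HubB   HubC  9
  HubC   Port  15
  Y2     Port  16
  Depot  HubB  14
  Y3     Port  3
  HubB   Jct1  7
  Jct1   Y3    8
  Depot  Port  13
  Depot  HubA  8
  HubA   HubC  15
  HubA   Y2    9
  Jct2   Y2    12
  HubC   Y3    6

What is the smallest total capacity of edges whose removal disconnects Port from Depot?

Augment Depot→Port: bottleneck 13, flow now 13.
Augment Depot→HubB→Port: bottleneck 14, flow now 27.
Augment Depot→Y2→Port: bottleneck 12, flow now 39.
Augment Depot→HubA→HubC→Port: bottleneck 8, flow now 47.
No augmenting path remains; maximum flow = 47.
By max-flow min-cut, the minimum cut capacity equals the max flow.
In the residual graph, reachable from Depot: {Depot}.
Min-cut edges: Depot→HubA (8), Depot→HubB (14), Depot→Y2 (12), Depot→Port (13); capacity 8 + 14 + 12 + 13 = 47.

47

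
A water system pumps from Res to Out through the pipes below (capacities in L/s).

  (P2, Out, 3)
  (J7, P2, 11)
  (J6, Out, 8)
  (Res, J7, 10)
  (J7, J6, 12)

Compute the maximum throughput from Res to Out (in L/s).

10

Augment Res→J7→P2→Out: bottleneck 3, flow now 3.
Augment Res→J7→J6→Out: bottleneck 7, flow now 10.
No augmenting path remains; maximum flow = 10.
In the residual graph, reachable from Res: {Res}.
Min-cut edges: Res→J7 (10); capacity 10 = 10.
This cut is saturated, so no flow can exceed 10.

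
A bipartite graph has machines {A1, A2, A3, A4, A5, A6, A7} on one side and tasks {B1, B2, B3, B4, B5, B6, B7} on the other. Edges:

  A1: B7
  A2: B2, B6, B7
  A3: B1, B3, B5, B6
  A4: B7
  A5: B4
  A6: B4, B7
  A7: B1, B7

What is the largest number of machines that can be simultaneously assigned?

5

Unit-capacity flow: source→left, listed edges, right→sink; max matching = max flow.
Augmenting path A1→B7 (+1); matched 1.
Augmenting path A2→B2 (+1); matched 2.
Augmenting path A3→B1 (+1); matched 3.
Augmenting path A5→B4 (+1); matched 4.
Augmenting path A7→B1→A3→B3 (+1); matched 5.
No augmenting path remains; maximum matching = 5.
König certificate: {A2, A3, A7, B4, B7} is a vertex cover of size 5 (every listed pair touches it), so no matching can be larger.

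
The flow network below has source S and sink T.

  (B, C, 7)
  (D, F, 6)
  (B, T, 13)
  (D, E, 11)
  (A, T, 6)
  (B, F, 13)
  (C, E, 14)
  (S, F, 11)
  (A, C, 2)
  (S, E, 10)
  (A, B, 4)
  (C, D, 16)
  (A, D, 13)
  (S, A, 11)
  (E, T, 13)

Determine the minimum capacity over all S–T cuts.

21

Augment S→A→T: bottleneck 6, flow now 6.
Augment S→E→T: bottleneck 10, flow now 16.
Augment S→A→B→T: bottleneck 4, flow now 20.
Augment S→A→C→E→T: bottleneck 1, flow now 21.
No augmenting path remains; maximum flow = 21.
By max-flow min-cut, the minimum cut capacity equals the max flow.
In the residual graph, reachable from S: {S, F}.
Min-cut edges: S→A (11), S→E (10); capacity 11 + 10 = 21.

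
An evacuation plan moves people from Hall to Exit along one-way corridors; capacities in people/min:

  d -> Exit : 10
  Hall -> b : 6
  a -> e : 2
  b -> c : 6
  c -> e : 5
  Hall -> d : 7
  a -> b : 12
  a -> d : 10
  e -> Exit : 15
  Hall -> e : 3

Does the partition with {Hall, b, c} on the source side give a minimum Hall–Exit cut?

Given cut capacity: 7 + 3 + 5 = 15.
Augment Hall→d→Exit: bottleneck 7, flow now 7.
Augment Hall→e→Exit: bottleneck 3, flow now 10.
Augment Hall→b→c→e→Exit: bottleneck 5, flow now 15.
No augmenting path remains; maximum flow = 15.
Cut capacity 15 equals the max flow, so it is a minimum cut.

Yes — it is a minimum cut (capacity 15).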